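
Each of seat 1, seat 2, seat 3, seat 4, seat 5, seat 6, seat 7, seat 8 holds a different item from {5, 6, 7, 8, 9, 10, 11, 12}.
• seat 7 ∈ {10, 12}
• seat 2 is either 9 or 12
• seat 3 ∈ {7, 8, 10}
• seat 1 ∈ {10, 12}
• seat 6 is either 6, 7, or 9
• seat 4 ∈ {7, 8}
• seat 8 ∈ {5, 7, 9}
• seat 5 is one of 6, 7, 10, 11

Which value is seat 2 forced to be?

The 8 variables together cover exactly {5, 6, 7, 8, 9, 10, 11, 12} — 8 values for 8 variables — and 5 appears only in seat 8's list, so seat 8 = 5.
The 7 still-open variables together cover exactly {6, 7, 8, 9, 10, 11, 12} — 7 values for 7 variables — and 11 appears only in seat 5's list, so seat 5 = 11.
Among the 6 still-open variables, 6 fits only seat 6 (and all 6 values in {6, 7, 8, 9, 10, 12} must be used), so seat 6 = 6.
The 5 still-open variables together cover exactly {7, 8, 9, 10, 12} — 5 values for 5 variables — and 9 appears only in seat 2's list, so seat 2 = 9.

9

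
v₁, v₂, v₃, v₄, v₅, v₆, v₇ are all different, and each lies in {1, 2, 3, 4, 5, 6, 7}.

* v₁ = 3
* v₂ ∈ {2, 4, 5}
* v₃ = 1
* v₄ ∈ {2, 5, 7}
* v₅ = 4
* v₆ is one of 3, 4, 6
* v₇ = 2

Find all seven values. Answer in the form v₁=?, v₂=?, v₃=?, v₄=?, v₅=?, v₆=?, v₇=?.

v₁ has just one choice, so v₁ = 3. Eliminate 3 elsewhere: v₆.
v₃'s domain is down to {1}, so v₃ = 1.
v₅ must be 4 (only option left). So v₂, v₆ can't be 4.
v₆ has just one choice, so v₆ = 6.
v₇'s domain is down to {2}, so v₇ = 2. So v₂, v₄ can't be 2.
v₂ has just one choice, so v₂ = 5. So v₄ can't be 5.
v₄ must be 7 (only option left).

v₁=3, v₂=5, v₃=1, v₄=7, v₅=4, v₆=6, v₇=2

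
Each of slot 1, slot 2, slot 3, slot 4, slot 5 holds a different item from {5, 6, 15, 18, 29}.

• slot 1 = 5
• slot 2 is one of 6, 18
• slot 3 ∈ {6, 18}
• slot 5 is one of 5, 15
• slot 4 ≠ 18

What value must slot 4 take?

29

slot 1 has just one choice, so slot 1 = 5. Strike 5 from slot 4, slot 5.
slot 5 has just one choice, so slot 5 = 15. Eliminate 15 elsewhere: slot 4.
The 3 still-open variables draw from only 3 values {6, 18, 29}, so each is used; only slot 4 can be 29, hence slot 4 = 29.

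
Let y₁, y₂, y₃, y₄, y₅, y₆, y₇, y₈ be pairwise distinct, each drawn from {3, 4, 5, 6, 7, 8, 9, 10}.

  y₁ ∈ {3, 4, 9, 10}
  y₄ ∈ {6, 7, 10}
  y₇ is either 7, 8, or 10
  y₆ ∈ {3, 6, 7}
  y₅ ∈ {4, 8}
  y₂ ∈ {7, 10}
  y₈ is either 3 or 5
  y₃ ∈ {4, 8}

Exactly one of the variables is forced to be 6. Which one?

The 8 variables draw from only 8 values {3, 4, 5, 6, 7, 8, 9, 10}, so each is used; only y₈ can be 5, hence y₈ = 5.
The 7 still-open variables together cover exactly {3, 4, 6, 7, 8, 9, 10} — 7 values for 7 variables — and 9 appears only in y₁'s list, so y₁ = 9.
The 6 still-open variables draw from only 6 values {3, 4, 6, 7, 8, 10}, so each is used; only y₆ can be 3, hence y₆ = 3.
The 5 still-open variables draw from only 5 values {4, 6, 7, 8, 10}, so each is used; only y₄ can be 6, hence y₄ = 6.

y₄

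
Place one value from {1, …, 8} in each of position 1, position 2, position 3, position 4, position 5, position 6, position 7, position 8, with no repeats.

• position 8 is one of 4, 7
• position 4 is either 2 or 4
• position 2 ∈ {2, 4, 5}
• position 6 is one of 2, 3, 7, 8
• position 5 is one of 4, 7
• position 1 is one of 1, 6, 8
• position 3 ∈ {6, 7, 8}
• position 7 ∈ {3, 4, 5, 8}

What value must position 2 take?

The 8 variables draw from only 8 values {1, 2, 3, 4, 5, 6, 7, 8}, so each is used; only position 1 can be 1, hence position 1 = 1.
The 7 still-open variables together cover exactly {2, 3, 4, 5, 6, 7, 8} — 7 values for 7 variables — and 6 appears only in position 3's list, so position 3 = 6.
position 5 and position 8 between them cover only {4, 7} — a naked pair. Remove those values from position 2, position 4, position 6, position 7.
position 4 must be 2 (only option left). Remove 2 from position 2, position 6.
So position 2 = 5.

5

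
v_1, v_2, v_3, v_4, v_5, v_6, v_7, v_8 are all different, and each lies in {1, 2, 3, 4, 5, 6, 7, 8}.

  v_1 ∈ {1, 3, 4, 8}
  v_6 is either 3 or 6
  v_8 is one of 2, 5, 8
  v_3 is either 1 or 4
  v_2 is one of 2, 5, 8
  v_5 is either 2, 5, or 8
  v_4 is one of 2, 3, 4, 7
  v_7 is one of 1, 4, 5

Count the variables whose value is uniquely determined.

3

The 8 variables together cover exactly {1, 2, 3, 4, 5, 6, 7, 8} — 8 values for 8 variables — and 6 appears only in v_6's list, so v_6 = 6.
The 7 still-open variables draw from only 7 values {1, 2, 3, 4, 5, 7, 8}, so each is used; only v_4 can be 7, hence v_4 = 7.
The 6 still-open variables together cover exactly {1, 2, 3, 4, 5, 8} — 6 values for 6 variables — and 3 appears only in v_1's list, so v_1 = 3.
v_2, v_5, v_8 between them cover only {2, 5, 8} — a naked triple. Remove those values from v_7.
Determined: v_1=3, v_4=7, v_6=6. The other variables each still have more than one consistent value. That makes 3.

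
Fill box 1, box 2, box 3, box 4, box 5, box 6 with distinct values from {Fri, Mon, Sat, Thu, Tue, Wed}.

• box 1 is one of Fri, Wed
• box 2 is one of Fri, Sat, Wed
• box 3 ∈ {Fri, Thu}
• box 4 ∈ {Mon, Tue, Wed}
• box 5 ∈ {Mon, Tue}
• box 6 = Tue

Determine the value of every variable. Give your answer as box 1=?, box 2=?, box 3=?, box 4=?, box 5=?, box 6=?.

box 6 must be Tue (only option left). Eliminate Tue elsewhere: box 4, box 5.
box 5 must be Mon (only option left). So box 4 can't be Mon.
box 4 must be Wed (only option left). Strike Wed from box 1, box 2.
box 1 has just one choice, so box 1 = Fri. Strike Fri from box 2, box 3.
box 2 must be Sat (only option left).
box 3 has just one choice, so box 3 = Thu.

box 1=Fri, box 2=Sat, box 3=Thu, box 4=Wed, box 5=Mon, box 6=Tue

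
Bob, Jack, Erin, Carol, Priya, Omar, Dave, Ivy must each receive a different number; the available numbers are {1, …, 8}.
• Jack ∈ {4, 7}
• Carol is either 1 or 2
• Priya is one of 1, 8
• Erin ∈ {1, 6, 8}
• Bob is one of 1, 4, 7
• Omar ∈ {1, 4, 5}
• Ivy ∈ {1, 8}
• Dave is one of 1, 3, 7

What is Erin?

The 8 variables together cover exactly {1, 2, 3, 4, 5, 6, 7, 8} — 8 values for 8 variables — and 2 appears only in Carol's list, so Carol = 2.
The 7 still-open variables draw from only 7 values {1, 3, 4, 5, 6, 7, 8}, so each is used; only Dave can be 3, hence Dave = 3.
Among the 6 still-open variables, 5 fits only Omar (and all 6 values in {1, 4, 5, 6, 7, 8} must be used), so Omar = 5.
The 5 still-open variables together cover exactly {1, 4, 6, 7, 8} — 5 values for 5 variables — and 6 appears only in Erin's list, so Erin = 6.

6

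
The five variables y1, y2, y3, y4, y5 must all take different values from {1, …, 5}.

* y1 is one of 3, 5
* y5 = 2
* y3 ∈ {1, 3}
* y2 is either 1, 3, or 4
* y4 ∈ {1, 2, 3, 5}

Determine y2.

4

y5's domain is down to {2}, so y5 = 2. So y4 can't be 2.
The 4 still-open variables draw from only 4 values {1, 3, 4, 5}, so each is used; only y2 can be 4, hence y2 = 4.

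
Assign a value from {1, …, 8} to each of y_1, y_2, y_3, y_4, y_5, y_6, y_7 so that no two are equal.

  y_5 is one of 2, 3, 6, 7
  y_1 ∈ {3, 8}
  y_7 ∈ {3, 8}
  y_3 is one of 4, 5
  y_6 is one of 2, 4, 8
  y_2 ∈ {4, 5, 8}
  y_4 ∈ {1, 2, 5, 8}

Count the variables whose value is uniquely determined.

2

y_1 and y_7 between them cover only {3, 8} — a naked pair. Remove those values from y_2, y_4, y_5, y_6.
The 2 variables y_2 and y_3 are confined to {4, 5}, which locks those values in; drop them from y_4, y_6.
y_6 must be 2 (only option left). So y_4, y_5 can't be 2.
y_4 has just one choice, so y_4 = 1.
Determined: y_4=1, y_6=2. The other variables each still have more than one consistent value. That makes 2.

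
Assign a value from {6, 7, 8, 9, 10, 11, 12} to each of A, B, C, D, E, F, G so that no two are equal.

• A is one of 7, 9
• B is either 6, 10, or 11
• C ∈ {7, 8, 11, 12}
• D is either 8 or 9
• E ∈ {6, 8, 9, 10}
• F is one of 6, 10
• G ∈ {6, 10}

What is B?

11

The 7 variables draw from only 7 values {6, 7, 8, 9, 10, 11, 12}, so each is used; only C can be 12, hence C = 12.
Among the 6 still-open variables, 7 fits only A (and all 6 values in {6, 7, 8, 9, 10, 11} must be used), so A = 7.
Among the 5 still-open variables, 11 fits only B (and all 5 values in {6, 8, 9, 10, 11} must be used), so B = 11.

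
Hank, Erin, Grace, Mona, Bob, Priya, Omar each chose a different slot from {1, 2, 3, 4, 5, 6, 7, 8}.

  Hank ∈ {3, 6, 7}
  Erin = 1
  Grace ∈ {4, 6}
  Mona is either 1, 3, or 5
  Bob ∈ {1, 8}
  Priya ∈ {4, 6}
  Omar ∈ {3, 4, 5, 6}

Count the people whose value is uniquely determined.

3

Erin must be 1 (only option left). Remove 1 from Mona, Bob.
Bob's domain is down to {8}, so Bob = 8.
Among the 5 still-open variables, 7 fits only Hank (and all 5 values in {3, 4, 5, 6, 7} must be used), so Hank = 7.
Grace and Priya share exactly the 2 values {4, 6}; by pigeonhole those values go to them, so strike 4, 6 from Omar.
Determined: Hank=7, Erin=1, Bob=8. The other people each still have more than one consistent value. That makes 3.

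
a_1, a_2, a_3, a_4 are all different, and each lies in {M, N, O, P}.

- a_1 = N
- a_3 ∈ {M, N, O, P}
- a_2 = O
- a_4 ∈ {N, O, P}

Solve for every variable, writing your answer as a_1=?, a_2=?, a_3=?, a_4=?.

a_1=N, a_2=O, a_3=M, a_4=P

a_1's domain is down to {N}, so a_1 = N. Eliminate N elsewhere: a_3, a_4.
That leaves a_2 = O. Eliminate O elsewhere: a_3, a_4.
That leaves a_4 = P. So a_3 can't be P.
a_3's domain is down to {M}, so a_3 = M.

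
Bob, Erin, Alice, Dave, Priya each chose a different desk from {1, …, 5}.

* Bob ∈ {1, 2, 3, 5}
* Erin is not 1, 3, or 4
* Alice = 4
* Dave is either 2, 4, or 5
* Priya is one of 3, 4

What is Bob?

1

Alice must be 4 (only option left). Remove 4 from Dave, Priya.
Priya's domain is down to {3}, so Priya = 3. Remove 3 from Bob.
Among the 3 still-open variables, 1 fits only Bob (and all 3 values in {1, 2, 5} must be used), so Bob = 1.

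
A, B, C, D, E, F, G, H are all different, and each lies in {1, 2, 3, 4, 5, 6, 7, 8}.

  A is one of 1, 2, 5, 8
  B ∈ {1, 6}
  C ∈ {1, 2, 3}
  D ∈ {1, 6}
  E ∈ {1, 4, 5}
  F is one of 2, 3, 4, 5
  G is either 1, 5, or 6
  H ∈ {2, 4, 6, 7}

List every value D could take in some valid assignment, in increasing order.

1, 6

The 8 variables draw from only 8 values {1, 2, 3, 4, 5, 6, 7, 8}, so each is used; only H can be 7, hence H = 7.
Among the 7 still-open variables, 8 fits only A (and all 7 values in {1, 2, 3, 4, 5, 6, 8} must be used), so A = 8.
B and D between them cover only {1, 6} — a naked pair. Remove those values from C, E, G.
G's domain is down to {5}, so G = 5. Remove 5 from E, F.
That leaves E = 4. Eliminate 4 elsewhere: F.
No further eliminations apply; D can still be any of 1, 6.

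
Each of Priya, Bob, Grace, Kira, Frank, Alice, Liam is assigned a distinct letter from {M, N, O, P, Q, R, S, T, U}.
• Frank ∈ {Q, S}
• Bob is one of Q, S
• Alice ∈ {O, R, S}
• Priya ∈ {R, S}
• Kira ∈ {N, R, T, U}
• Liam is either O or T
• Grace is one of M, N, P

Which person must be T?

The 2 variables Bob and Frank are confined to {Q, S}, which locks those values in; drop them from Priya, Alice.
Priya must be R (only option left). So Kira, Alice can't be R.
That leaves Alice = O. Strike O from Liam.
So T goes to Liam.

Liam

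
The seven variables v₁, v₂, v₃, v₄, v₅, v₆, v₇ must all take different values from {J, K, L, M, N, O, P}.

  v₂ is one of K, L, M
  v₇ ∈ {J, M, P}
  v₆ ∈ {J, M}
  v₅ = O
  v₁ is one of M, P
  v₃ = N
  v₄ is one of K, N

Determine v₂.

v₃ must be N (only option left). So v₄ can't be N.
That leaves v₄ = K. Strike K from v₂.
That leaves v₅ = O.
The 4 still-open variables draw from only 4 values {J, L, M, P}, so each is used; only v₂ can be L, hence v₂ = L.

L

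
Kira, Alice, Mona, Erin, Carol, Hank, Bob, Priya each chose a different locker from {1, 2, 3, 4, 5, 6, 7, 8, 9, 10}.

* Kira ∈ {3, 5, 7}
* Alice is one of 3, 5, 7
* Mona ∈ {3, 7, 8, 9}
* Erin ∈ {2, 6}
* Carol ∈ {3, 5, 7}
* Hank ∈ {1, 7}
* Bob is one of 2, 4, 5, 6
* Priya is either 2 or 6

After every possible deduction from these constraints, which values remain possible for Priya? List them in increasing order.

The 2 variables Erin and Priya are confined to {2, 6}, which locks those values in; drop them from Bob.
Kira, Alice, Carol share exactly the 3 values {3, 5, 7}; by pigeonhole those values go to them, so strike 3, 5, 7 from Mona, Hank, Bob.
Hank's domain is down to {1}, so Hank = 1.
Bob has just one choice, so Bob = 4.
No further eliminations apply; Priya can still be any of 2, 6.

2, 6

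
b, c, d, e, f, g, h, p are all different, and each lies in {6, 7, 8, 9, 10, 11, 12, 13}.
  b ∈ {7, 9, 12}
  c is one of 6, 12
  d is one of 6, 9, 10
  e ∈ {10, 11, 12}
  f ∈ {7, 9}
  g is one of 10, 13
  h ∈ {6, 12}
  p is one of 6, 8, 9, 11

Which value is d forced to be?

10

Among the 8 variables, 8 fits only p (and all 8 values in {6, 7, 8, 9, 10, 11, 12, 13} must be used), so p = 8.
Among the 7 still-open variables, 11 fits only e (and all 7 values in {6, 7, 9, 10, 11, 12, 13} must be used), so e = 11.
The 6 still-open variables together cover exactly {6, 7, 9, 10, 12, 13} — 6 values for 6 variables — and 13 appears only in g's list, so g = 13.
The 5 still-open variables together cover exactly {6, 7, 9, 10, 12} — 5 values for 5 variables — and 10 appears only in d's list, so d = 10.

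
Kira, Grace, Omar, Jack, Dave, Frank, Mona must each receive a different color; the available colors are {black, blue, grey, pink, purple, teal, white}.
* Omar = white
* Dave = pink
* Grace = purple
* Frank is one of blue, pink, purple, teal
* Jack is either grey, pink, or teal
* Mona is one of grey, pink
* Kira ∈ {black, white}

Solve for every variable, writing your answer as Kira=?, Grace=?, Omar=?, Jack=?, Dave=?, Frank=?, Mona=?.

Kira=black, Grace=purple, Omar=white, Jack=teal, Dave=pink, Frank=blue, Mona=grey

Grace's domain is down to {purple}, so Grace = purple. Eliminate purple elsewhere: Frank.
Omar's domain is down to {white}, so Omar = white. Strike white from Kira.
Dave's domain is down to {pink}, so Dave = pink. So Jack, Frank, Mona can't be pink.
That leaves Mona = grey. Eliminate grey elsewhere: Jack.
Kira has just one choice, so Kira = black.
Jack must be teal (only option left). So Frank can't be teal.
That leaves Frank = blue.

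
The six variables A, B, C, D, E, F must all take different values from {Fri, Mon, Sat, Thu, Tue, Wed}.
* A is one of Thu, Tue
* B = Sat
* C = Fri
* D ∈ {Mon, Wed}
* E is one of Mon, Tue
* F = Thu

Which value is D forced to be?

B must be Sat (only option left).
C must be Fri (only option left).
F's domain is down to {Thu}, so F = Thu. So A can't be Thu.
A's domain is down to {Tue}, so A = Tue. Remove Tue from E.
E must be Mon (only option left). Eliminate Mon elsewhere: D.
So D = Wed.

Wed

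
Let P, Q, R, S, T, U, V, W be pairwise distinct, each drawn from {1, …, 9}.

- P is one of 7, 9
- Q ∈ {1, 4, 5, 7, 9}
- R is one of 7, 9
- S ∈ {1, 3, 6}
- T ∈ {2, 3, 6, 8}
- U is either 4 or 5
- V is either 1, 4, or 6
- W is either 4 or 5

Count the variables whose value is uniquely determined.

3

The 2 variables P and R are confined to {7, 9}, which locks those values in; drop them from Q.
U and W share exactly the 2 values {4, 5}; by pigeonhole those values go to them, so strike 4, 5 from Q, V.
Q has just one choice, so Q = 1. Strike 1 from S, V.
That leaves V = 6. Remove 6 from S, T.
That leaves S = 3. So T can't be 3.
Determined: Q=1, S=3, V=6. The other variables each still have more than one consistent value. That makes 3.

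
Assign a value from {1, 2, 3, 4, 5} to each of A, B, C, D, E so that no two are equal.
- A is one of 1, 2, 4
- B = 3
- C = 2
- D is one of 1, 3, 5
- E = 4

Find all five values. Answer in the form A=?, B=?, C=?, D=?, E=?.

A=1, B=3, C=2, D=5, E=4

B's domain is down to {3}, so B = 3. So D can't be 3.
C must be 2 (only option left). Strike 2 from A.
That leaves E = 4. So A can't be 4.
A must be 1 (only option left). Remove 1 from D.
D's domain is down to {5}, so D = 5.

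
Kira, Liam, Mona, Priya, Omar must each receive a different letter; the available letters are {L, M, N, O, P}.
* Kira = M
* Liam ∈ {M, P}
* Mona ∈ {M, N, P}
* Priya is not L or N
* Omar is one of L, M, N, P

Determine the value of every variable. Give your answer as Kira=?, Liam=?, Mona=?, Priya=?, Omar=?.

Kira=M, Liam=P, Mona=N, Priya=O, Omar=L

Kira's domain is down to {M}, so Kira = M. Eliminate M elsewhere: Liam, Mona, Priya, Omar.
Liam's domain is down to {P}, so Liam = P. Remove P from Mona, Priya, Omar.
Mona must be N (only option left). Remove N from Omar.
Priya's domain is down to {O}, so Priya = O.
Omar must be L (only option left).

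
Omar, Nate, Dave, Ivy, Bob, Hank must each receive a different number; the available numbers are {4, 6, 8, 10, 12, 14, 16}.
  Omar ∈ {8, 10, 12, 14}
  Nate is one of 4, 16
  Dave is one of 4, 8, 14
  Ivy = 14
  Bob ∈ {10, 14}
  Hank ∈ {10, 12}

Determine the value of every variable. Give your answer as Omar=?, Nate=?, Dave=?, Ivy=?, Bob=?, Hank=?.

Omar=8, Nate=16, Dave=4, Ivy=14, Bob=10, Hank=12

Ivy must be 14 (only option left). So Omar, Dave, Bob can't be 14.
That leaves Bob = 10. Eliminate 10 elsewhere: Omar, Hank.
Hank must be 12 (only option left). Remove 12 from Omar.
Omar must be 8 (only option left). So Dave can't be 8.
That leaves Dave = 4. Eliminate 4 elsewhere: Nate.
Nate's domain is down to {16}, so Nate = 16.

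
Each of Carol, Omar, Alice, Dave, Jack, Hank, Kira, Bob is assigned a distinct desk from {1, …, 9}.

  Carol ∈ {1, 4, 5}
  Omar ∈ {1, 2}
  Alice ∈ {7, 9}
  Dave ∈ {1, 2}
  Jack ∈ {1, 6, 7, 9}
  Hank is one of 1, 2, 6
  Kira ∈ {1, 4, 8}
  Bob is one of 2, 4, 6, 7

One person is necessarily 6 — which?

The 8 variables draw from only 8 values {1, 2, 4, 5, 6, 7, 8, 9}, so each is used; only Carol can be 5, hence Carol = 5.
The 7 still-open variables together cover exactly {1, 2, 4, 6, 7, 8, 9} — 7 values for 7 variables — and 8 appears only in Kira's list, so Kira = 8.
The 6 still-open variables together cover exactly {1, 2, 4, 6, 7, 9} — 6 values for 6 variables — and 4 appears only in Bob's list, so Bob = 4.
Omar and Dave share exactly the 2 values {1, 2}; by pigeonhole those values go to them, so strike 1, 2 from Jack, Hank.
So 6 goes to Hank.

Hank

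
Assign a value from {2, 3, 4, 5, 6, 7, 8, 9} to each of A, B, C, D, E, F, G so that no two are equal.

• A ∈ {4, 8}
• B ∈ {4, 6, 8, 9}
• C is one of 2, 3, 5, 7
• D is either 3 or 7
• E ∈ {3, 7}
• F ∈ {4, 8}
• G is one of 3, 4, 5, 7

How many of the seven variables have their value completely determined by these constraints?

2

A and F share exactly the 2 values {4, 8}; by pigeonhole those values go to them, so strike 4, 8 from B, G.
D and E between them cover only {3, 7} — a naked pair. Remove those values from C, G.
G must be 5 (only option left). So C can't be 5.
C's domain is down to {2}, so C = 2.
Determined: C=2, G=5. The other variables each still have more than one consistent value. That makes 2.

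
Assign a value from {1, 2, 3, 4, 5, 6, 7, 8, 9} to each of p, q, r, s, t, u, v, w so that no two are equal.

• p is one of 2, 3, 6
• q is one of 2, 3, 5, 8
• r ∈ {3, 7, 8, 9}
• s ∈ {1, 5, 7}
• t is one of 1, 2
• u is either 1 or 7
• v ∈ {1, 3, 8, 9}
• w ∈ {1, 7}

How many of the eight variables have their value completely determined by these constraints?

The 8 variables together cover exactly {1, 2, 3, 5, 6, 7, 8, 9} — 8 values for 8 variables — and 6 appears only in p's list, so p = 6.
The 2 variables u and w are confined to {1, 7}, which locks those values in; drop them from r, s, t, v.
s has just one choice, so s = 5. Eliminate 5 elsewhere: q.
t's domain is down to {2}, so t = 2. So q can't be 2.
Determined: p=6, s=5, t=2. The other variables each still have more than one consistent value. That makes 3.

3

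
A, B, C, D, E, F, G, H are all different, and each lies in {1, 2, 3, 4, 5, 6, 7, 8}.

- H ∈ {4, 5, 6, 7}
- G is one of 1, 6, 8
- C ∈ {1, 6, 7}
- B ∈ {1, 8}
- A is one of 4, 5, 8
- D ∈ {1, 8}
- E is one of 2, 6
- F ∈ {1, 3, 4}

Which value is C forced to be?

7

Among the 8 variables, 2 fits only E (and all 8 values in {1, 2, 3, 4, 5, 6, 7, 8} must be used), so E = 2.
The 7 still-open variables draw from only 7 values {1, 3, 4, 5, 6, 7, 8}, so each is used; only F can be 3, hence F = 3.
B and D share exactly the 2 values {1, 8}; by pigeonhole those values go to them, so strike 1, 8 from A, C, G.
That leaves G = 6. Remove 6 from C, H.
So C = 7.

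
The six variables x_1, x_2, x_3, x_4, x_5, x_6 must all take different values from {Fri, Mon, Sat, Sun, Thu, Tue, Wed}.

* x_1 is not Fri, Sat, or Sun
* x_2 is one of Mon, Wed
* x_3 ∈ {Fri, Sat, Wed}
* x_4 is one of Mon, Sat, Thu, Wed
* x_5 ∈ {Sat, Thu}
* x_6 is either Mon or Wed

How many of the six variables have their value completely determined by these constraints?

The 6 variables draw from only 6 values {Fri, Mon, Sat, Thu, Tue, Wed}, so each is used; only x_3 can be Fri, hence x_3 = Fri.
Among the 5 still-open variables, Tue fits only x_1 (and all 5 values in {Mon, Sat, Thu, Tue, Wed} must be used), so x_1 = Tue.
x_2 and x_6 between them cover only {Mon, Wed} — a naked pair. Remove those values from x_4.
Determined: x_1=Tue, x_3=Fri. The other variables each still have more than one consistent value. That makes 2.

2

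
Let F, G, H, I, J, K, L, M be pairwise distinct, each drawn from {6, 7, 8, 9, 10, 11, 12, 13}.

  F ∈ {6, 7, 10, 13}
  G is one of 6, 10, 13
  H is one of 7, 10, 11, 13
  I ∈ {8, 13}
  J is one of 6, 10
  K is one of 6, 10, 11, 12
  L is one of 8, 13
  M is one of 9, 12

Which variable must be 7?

F

Among the 8 variables, 9 fits only M (and all 8 values in {6, 7, 8, 9, 10, 11, 12, 13} must be used), so M = 9.
The 7 still-open variables draw from only 7 values {6, 7, 8, 10, 11, 12, 13}, so each is used; only K can be 12, hence K = 12.
Among the 6 still-open variables, 11 fits only H (and all 6 values in {6, 7, 8, 10, 11, 13} must be used), so H = 11.
The 5 still-open variables together cover exactly {6, 7, 8, 10, 13} — 5 values for 5 variables — and 7 appears only in F's list, so F = 7.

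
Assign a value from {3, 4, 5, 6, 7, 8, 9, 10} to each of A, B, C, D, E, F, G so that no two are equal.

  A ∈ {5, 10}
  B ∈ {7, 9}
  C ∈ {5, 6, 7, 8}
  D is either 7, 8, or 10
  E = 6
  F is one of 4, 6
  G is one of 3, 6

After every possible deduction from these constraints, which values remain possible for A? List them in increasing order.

E's domain is down to {6}, so E = 6. So C, F, G can't be 6.
That leaves F = 4.
G must be 3 (only option left).
No further eliminations apply; A can still be any of 5, 10.

5, 10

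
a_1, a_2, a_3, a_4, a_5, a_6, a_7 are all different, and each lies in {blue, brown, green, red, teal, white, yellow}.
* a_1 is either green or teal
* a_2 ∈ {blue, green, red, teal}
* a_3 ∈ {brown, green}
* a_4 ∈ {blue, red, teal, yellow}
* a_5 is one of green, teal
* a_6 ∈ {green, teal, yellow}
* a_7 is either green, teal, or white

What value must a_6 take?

The 7 variables together cover exactly {blue, brown, green, red, teal, white, yellow} — 7 values for 7 variables — and brown appears only in a_3's list, so a_3 = brown.
Among the 6 still-open variables, white fits only a_7 (and all 6 values in {blue, green, red, teal, white, yellow} must be used), so a_7 = white.
a_1 and a_5 share exactly the 2 values {green, teal}; by pigeonhole those values go to them, so strike green, teal from a_2, a_4, a_6.
So a_6 = yellow.

yellow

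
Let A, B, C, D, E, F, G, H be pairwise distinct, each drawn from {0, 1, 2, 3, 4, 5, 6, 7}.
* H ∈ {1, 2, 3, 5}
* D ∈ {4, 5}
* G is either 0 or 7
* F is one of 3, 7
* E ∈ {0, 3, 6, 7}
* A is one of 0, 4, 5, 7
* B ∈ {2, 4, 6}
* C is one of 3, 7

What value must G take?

0

Among the 8 variables, 1 fits only H (and all 8 values in {0, 1, 2, 3, 4, 5, 6, 7} must be used), so H = 1.
The 7 still-open variables draw from only 7 values {0, 2, 3, 4, 5, 6, 7}, so each is used; only B can be 2, hence B = 2.
The 6 still-open variables together cover exactly {0, 3, 4, 5, 6, 7} — 6 values for 6 variables — and 6 appears only in E's list, so E = 6.
The 2 variables C and F are confined to {3, 7}, which locks those values in; drop them from A, G.
So G = 0.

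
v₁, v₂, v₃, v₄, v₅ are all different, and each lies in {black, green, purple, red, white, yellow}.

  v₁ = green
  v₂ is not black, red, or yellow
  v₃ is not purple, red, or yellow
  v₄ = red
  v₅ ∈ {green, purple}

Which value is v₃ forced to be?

v₁ has just one choice, so v₁ = green. Strike green from v₂, v₃, v₅.
v₄ has just one choice, so v₄ = red.
That leaves v₅ = purple. Strike purple from v₂.
v₂ has just one choice, so v₂ = white. Remove white from v₃.
So v₃ = black.

black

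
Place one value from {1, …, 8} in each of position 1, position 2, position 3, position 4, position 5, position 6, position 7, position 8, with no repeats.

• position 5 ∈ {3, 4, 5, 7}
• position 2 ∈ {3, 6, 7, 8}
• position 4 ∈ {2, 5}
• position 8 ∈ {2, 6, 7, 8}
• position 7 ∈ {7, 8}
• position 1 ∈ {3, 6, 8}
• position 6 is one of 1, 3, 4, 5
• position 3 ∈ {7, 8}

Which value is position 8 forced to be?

2

The 8 variables together cover exactly {1, 2, 3, 4, 5, 6, 7, 8} — 8 values for 8 variables — and 1 appears only in position 6's list, so position 6 = 1.
Among the 7 still-open variables, 4 fits only position 5 (and all 7 values in {2, 3, 4, 5, 6, 7, 8} must be used), so position 5 = 4.
Among the 6 still-open variables, 5 fits only position 4 (and all 6 values in {2, 3, 5, 6, 7, 8} must be used), so position 4 = 5.
The 5 still-open variables draw from only 5 values {2, 3, 6, 7, 8}, so each is used; only position 8 can be 2, hence position 8 = 2.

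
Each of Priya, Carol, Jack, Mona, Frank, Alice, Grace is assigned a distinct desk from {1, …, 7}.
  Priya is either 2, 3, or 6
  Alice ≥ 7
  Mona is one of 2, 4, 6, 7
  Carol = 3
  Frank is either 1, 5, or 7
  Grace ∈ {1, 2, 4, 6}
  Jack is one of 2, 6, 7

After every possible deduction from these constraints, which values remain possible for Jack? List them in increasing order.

2, 6

Carol has just one choice, so Carol = 3. Eliminate 3 elsewhere: Priya.
Alice must be 7 (only option left). Strike 7 from Jack, Mona, Frank.
The 5 still-open variables draw from only 5 values {1, 2, 4, 5, 6}, so each is used; only Frank can be 5, hence Frank = 5.
The 4 still-open variables draw from only 4 values {1, 2, 4, 6}, so each is used; only Grace can be 1, hence Grace = 1.
Among the 3 still-open variables, 4 fits only Mona (and all 3 values in {2, 4, 6} must be used), so Mona = 4.
No further eliminations apply; Jack can still be any of 2, 6.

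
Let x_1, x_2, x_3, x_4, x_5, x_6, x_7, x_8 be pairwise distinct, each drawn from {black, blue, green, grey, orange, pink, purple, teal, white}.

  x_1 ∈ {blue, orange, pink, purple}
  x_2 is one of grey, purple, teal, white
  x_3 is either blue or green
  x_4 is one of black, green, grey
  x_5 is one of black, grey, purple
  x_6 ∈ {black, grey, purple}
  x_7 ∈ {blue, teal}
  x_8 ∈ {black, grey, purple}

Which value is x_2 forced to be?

white

The 3 variables x_5, x_6, x_8 are confined to {black, grey, purple}, which locks those values in; drop them from x_1, x_2, x_4.
x_4 has just one choice, so x_4 = green. Remove green from x_3.
x_3 must be blue (only option left). Eliminate blue elsewhere: x_1, x_7.
x_7 must be teal (only option left). Remove teal from x_2.
So x_2 = white.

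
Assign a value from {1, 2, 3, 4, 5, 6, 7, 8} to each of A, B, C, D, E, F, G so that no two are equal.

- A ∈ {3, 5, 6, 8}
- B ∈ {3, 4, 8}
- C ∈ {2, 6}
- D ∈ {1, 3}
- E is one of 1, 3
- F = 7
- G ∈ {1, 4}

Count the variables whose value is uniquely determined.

3

F has just one choice, so F = 7.
D and E between them cover only {1, 3} — a naked pair. Remove those values from A, B, G.
G has just one choice, so G = 4. Strike 4 from B.
That leaves B = 8. So A can't be 8.
Determined: B=8, F=7, G=4. The other variables each still have more than one consistent value. That makes 3.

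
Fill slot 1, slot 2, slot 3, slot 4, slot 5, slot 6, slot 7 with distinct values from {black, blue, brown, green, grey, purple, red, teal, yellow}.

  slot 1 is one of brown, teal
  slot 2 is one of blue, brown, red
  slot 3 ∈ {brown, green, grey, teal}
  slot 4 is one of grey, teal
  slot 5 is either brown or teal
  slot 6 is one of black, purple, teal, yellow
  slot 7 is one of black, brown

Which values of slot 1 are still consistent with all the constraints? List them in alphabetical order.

brown, teal

The 2 variables slot 1 and slot 5 are confined to {brown, teal}, which locks those values in; drop them from slot 2, slot 3, slot 4, slot 6, slot 7.
That leaves slot 4 = grey. So slot 3 can't be grey.
slot 7 must be black (only option left). Strike black from slot 6.
slot 3 must be green (only option left).
No further eliminations apply; slot 1 can still be any of brown, teal.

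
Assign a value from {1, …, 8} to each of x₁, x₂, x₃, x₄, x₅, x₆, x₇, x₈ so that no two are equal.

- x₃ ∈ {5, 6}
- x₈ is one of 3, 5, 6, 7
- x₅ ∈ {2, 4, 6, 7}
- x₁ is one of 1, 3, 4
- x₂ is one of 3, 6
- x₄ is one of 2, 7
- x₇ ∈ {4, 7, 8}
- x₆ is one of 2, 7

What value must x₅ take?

4

Among the 8 variables, 1 fits only x₁ (and all 8 values in {1, 2, 3, 4, 5, 6, 7, 8} must be used), so x₁ = 1.
The 7 still-open variables draw from only 7 values {2, 3, 4, 5, 6, 7, 8}, so each is used; only x₇ can be 8, hence x₇ = 8.
The 6 still-open variables together cover exactly {2, 3, 4, 5, 6, 7} — 6 values for 6 variables — and 4 appears only in x₅'s list, so x₅ = 4.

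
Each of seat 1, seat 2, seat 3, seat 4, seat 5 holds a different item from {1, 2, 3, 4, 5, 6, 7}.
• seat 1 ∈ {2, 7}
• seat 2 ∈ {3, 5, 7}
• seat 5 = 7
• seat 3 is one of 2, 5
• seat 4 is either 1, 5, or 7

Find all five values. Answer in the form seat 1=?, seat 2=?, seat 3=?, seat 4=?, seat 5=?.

seat 5 must be 7 (only option left). So seat 1, seat 2, seat 4 can't be 7.
That leaves seat 1 = 2. So seat 3 can't be 2.
seat 3 must be 5 (only option left). Remove 5 from seat 2, seat 4.
That leaves seat 4 = 1.
seat 2's domain is down to {3}, so seat 2 = 3.

seat 1=2, seat 2=3, seat 3=5, seat 4=1, seat 5=7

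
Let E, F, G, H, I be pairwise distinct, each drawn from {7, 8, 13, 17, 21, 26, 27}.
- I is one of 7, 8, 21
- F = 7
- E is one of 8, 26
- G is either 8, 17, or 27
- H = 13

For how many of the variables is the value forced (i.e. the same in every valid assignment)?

2

F's domain is down to {7}, so F = 7. So I can't be 7.
H's domain is down to {13}, so H = 13.
Determined: F=7, H=13. The other variables each still have more than one consistent value. That makes 2.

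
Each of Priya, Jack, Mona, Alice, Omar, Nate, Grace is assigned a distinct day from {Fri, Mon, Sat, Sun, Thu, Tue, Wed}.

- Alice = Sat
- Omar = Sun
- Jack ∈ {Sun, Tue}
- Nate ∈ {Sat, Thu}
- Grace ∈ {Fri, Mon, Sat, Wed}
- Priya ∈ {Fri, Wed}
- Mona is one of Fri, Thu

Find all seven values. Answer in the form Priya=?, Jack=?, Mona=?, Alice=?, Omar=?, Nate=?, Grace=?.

Alice has just one choice, so Alice = Sat. So Nate, Grace can't be Sat.
Omar must be Sun (only option left). Remove Sun from Jack.
Nate has just one choice, so Nate = Thu. So Mona can't be Thu.
Jack has just one choice, so Jack = Tue.
That leaves Mona = Fri. Eliminate Fri elsewhere: Priya, Grace.
Priya must be Wed (only option left). Remove Wed from Grace.
Grace must be Mon (only option left).

Priya=Wed, Jack=Tue, Mona=Fri, Alice=Sat, Omar=Sun, Nate=Thu, Grace=Mon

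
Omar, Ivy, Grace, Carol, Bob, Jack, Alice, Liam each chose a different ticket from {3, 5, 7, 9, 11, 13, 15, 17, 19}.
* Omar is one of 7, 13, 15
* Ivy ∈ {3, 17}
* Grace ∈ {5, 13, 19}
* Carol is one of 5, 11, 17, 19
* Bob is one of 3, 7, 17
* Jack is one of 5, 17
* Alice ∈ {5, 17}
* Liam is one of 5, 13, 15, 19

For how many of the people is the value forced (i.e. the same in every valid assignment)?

3

Among the 8 variables, 11 fits only Carol (and all 8 values in {3, 5, 7, 11, 13, 15, 17, 19} must be used), so Carol = 11.
The 2 variables Jack and Alice are confined to {5, 17}, which locks those values in; drop them from Ivy, Grace, Bob, Liam.
Ivy has just one choice, so Ivy = 3. Remove 3 from Bob.
That leaves Bob = 7. Strike 7 from Omar.
Determined: Ivy=3, Carol=11, Bob=7. The other people each still have more than one consistent value. That makes 3.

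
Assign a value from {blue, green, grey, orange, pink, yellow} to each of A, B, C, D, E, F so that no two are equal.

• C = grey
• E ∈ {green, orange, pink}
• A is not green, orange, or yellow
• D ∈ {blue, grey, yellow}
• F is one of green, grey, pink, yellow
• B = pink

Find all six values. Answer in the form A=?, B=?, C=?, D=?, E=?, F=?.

B has just one choice, so B = pink. Strike pink from A, E, F.
That leaves C = grey. Strike grey from A, D, F.
That leaves A = blue. Remove blue from D.
That leaves D = yellow. Strike yellow from F.
F has just one choice, so F = green. Remove green from E.
E must be orange (only option left).

A=blue, B=pink, C=grey, D=yellow, E=orange, F=green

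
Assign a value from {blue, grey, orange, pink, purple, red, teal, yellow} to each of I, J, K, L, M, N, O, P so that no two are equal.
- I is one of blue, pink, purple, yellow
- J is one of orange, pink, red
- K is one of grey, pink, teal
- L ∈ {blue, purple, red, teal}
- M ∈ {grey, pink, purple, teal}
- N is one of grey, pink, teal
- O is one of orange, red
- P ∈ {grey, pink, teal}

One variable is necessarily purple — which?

The 8 variables draw from only 8 values {blue, grey, orange, pink, purple, red, teal, yellow}, so each is used; only I can be yellow, hence I = yellow.
Among the 7 still-open variables, blue fits only L (and all 7 values in {blue, grey, orange, pink, purple, red, teal} must be used), so L = blue.
Among the 6 still-open variables, purple fits only M (and all 6 values in {grey, orange, pink, purple, red, teal} must be used), so M = purple.

M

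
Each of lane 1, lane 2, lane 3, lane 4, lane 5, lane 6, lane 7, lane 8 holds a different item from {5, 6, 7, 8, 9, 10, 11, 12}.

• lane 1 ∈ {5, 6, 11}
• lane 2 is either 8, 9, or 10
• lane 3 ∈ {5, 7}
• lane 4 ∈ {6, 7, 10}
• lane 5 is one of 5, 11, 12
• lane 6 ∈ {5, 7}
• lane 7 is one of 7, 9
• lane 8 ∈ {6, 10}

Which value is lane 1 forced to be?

Among the 8 variables, 8 fits only lane 2 (and all 8 values in {5, 6, 7, 8, 9, 10, 11, 12} must be used), so lane 2 = 8.
The 7 still-open variables draw from only 7 values {5, 6, 7, 9, 10, 11, 12}, so each is used; only lane 7 can be 9, hence lane 7 = 9.
The 6 still-open variables together cover exactly {5, 6, 7, 10, 11, 12} — 6 values for 6 variables — and 12 appears only in lane 5's list, so lane 5 = 12.
The 5 still-open variables draw from only 5 values {5, 6, 7, 10, 11}, so each is used; only lane 1 can be 11, hence lane 1 = 11.

11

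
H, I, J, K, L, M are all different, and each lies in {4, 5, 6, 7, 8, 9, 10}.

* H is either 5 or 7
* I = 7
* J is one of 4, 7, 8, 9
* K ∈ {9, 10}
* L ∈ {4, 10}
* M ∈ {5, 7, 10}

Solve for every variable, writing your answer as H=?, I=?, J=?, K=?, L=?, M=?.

I's domain is down to {7}, so I = 7. So H, J, M can't be 7.
That leaves H = 5. So M can't be 5.
M must be 10 (only option left). Strike 10 from K, L.
K's domain is down to {9}, so K = 9. So J can't be 9.
L has just one choice, so L = 4. Eliminate 4 elsewhere: J.
J has just one choice, so J = 8.

H=5, I=7, J=8, K=9, L=4, M=10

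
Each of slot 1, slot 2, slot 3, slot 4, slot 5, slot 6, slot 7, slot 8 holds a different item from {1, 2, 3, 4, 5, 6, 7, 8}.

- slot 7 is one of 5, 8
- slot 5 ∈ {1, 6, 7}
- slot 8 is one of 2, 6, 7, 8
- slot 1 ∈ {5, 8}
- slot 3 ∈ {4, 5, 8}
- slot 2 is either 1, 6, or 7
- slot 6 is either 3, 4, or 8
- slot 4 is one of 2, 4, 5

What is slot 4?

2

The 8 variables draw from only 8 values {1, 2, 3, 4, 5, 6, 7, 8}, so each is used; only slot 6 can be 3, hence slot 6 = 3.
slot 1 and slot 7 share exactly the 2 values {5, 8}; by pigeonhole those values go to them, so strike 5, 8 from slot 3, slot 4, slot 8.
slot 3 must be 4 (only option left). Strike 4 from slot 4.
So slot 4 = 2.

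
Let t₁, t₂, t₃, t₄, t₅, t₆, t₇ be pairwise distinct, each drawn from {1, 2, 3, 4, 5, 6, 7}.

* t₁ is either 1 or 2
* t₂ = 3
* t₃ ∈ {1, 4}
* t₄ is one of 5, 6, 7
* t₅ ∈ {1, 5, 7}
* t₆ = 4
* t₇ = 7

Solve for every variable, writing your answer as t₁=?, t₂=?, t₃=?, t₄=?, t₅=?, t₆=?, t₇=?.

t₂ has just one choice, so t₂ = 3.
That leaves t₆ = 4. So t₃ can't be 4.
t₇ has just one choice, so t₇ = 7. Eliminate 7 elsewhere: t₄, t₅.
That leaves t₃ = 1. Remove 1 from t₁, t₅.
t₅ has just one choice, so t₅ = 5. Strike 5 from t₄.
t₁'s domain is down to {2}, so t₁ = 2.
t₄'s domain is down to {6}, so t₄ = 6.

t₁=2, t₂=3, t₃=1, t₄=6, t₅=5, t₆=4, t₇=7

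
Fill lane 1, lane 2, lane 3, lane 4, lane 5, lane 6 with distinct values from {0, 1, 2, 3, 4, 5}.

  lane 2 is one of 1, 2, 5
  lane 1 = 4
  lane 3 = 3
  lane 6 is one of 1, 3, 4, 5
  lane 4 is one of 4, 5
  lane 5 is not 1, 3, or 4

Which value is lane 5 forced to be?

lane 1's domain is down to {4}, so lane 1 = 4. Eliminate 4 elsewhere: lane 4, lane 6.
lane 3's domain is down to {3}, so lane 3 = 3. So lane 6 can't be 3.
lane 4 must be 5 (only option left). Eliminate 5 elsewhere: lane 2, lane 5, lane 6.
lane 6 must be 1 (only option left). Remove 1 from lane 2.
lane 2 must be 2 (only option left). Strike 2 from lane 5.
So lane 5 = 0.

0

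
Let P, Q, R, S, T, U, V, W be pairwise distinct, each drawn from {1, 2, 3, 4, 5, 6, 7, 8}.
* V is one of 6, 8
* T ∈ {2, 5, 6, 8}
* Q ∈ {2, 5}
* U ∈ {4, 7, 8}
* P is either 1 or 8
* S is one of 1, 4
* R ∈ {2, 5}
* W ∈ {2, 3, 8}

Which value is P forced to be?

The 8 variables together cover exactly {1, 2, 3, 4, 5, 6, 7, 8} — 8 values for 8 variables — and 3 appears only in W's list, so W = 3.
The 7 still-open variables draw from only 7 values {1, 2, 4, 5, 6, 7, 8}, so each is used; only U can be 7, hence U = 7.
The 6 still-open variables together cover exactly {1, 2, 4, 5, 6, 8} — 6 values for 6 variables — and 4 appears only in S's list, so S = 4.
The 5 still-open variables together cover exactly {1, 2, 5, 6, 8} — 5 values for 5 variables — and 1 appears only in P's list, so P = 1.

1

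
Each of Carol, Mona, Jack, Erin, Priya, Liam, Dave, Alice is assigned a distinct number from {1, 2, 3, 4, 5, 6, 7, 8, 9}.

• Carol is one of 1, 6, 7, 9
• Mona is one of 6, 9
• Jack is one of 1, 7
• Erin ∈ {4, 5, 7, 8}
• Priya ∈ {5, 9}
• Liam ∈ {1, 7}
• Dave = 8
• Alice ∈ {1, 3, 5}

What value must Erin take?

Dave must be 8 (only option left). Eliminate 8 elsewhere: Erin.
The 7 still-open variables together cover exactly {1, 3, 4, 5, 6, 7, 9} — 7 values for 7 variables — and 3 appears only in Alice's list, so Alice = 3.
The 6 still-open variables draw from only 6 values {1, 4, 5, 6, 7, 9}, so each is used; only Erin can be 4, hence Erin = 4.

4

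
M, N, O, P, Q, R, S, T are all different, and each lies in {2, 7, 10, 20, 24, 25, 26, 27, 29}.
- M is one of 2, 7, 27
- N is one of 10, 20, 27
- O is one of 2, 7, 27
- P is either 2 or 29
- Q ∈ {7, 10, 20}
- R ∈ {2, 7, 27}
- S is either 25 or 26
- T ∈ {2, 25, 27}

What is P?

The 8 variables draw from only 8 values {2, 7, 10, 20, 25, 26, 27, 29}, so each is used; only S can be 26, hence S = 26.
Among the 7 still-open variables, 25 fits only T (and all 7 values in {2, 7, 10, 20, 25, 27, 29} must be used), so T = 25.
The 6 still-open variables draw from only 6 values {2, 7, 10, 20, 27, 29}, so each is used; only P can be 29, hence P = 29.

29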